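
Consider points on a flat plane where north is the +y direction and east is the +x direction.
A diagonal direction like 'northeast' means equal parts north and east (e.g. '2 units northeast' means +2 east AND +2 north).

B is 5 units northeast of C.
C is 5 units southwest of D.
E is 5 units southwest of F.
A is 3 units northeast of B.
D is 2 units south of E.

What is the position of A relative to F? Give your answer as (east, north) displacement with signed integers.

Place F at the origin (east=0, north=0).
  E is 5 units southwest of F: delta (east=-5, north=-5); E at (east=-5, north=-5).
  D is 2 units south of E: delta (east=+0, north=-2); D at (east=-5, north=-7).
  C is 5 units southwest of D: delta (east=-5, north=-5); C at (east=-10, north=-12).
  B is 5 units northeast of C: delta (east=+5, north=+5); B at (east=-5, north=-7).
  A is 3 units northeast of B: delta (east=+3, north=+3); A at (east=-2, north=-4).
Therefore A relative to F: (east=-2, north=-4).

Answer: A is at (east=-2, north=-4) relative to F.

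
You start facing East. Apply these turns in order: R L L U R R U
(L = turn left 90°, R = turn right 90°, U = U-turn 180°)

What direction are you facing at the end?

Answer: Final heading: South

Derivation:
Start: East
  R (right (90° clockwise)) -> South
  L (left (90° counter-clockwise)) -> East
  L (left (90° counter-clockwise)) -> North
  U (U-turn (180°)) -> South
  R (right (90° clockwise)) -> West
  R (right (90° clockwise)) -> North
  U (U-turn (180°)) -> South
Final: South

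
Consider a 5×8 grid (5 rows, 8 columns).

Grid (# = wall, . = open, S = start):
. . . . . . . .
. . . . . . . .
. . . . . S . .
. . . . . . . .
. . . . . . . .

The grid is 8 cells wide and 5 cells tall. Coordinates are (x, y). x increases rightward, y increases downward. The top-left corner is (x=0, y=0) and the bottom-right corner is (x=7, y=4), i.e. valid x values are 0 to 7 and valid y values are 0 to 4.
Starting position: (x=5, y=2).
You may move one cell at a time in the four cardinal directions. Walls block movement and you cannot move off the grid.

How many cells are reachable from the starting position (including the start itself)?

Answer: Reachable cells: 40

Derivation:
BFS flood-fill from (x=5, y=2):
  Distance 0: (x=5, y=2)
  Distance 1: (x=5, y=1), (x=4, y=2), (x=6, y=2), (x=5, y=3)
  Distance 2: (x=5, y=0), (x=4, y=1), (x=6, y=1), (x=3, y=2), (x=7, y=2), (x=4, y=3), (x=6, y=3), (x=5, y=4)
  Distance 3: (x=4, y=0), (x=6, y=0), (x=3, y=1), (x=7, y=1), (x=2, y=2), (x=3, y=3), (x=7, y=3), (x=4, y=4), (x=6, y=4)
  Distance 4: (x=3, y=0), (x=7, y=0), (x=2, y=1), (x=1, y=2), (x=2, y=3), (x=3, y=4), (x=7, y=4)
  Distance 5: (x=2, y=0), (x=1, y=1), (x=0, y=2), (x=1, y=3), (x=2, y=4)
  Distance 6: (x=1, y=0), (x=0, y=1), (x=0, y=3), (x=1, y=4)
  Distance 7: (x=0, y=0), (x=0, y=4)
Total reachable: 40 (grid has 40 open cells total)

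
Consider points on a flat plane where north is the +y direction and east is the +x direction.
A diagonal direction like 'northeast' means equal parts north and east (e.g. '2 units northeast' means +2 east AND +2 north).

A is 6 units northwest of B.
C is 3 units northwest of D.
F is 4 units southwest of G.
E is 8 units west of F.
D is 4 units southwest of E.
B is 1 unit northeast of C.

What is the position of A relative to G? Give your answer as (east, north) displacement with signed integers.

Answer: A is at (east=-24, north=2) relative to G.

Derivation:
Place G at the origin (east=0, north=0).
  F is 4 units southwest of G: delta (east=-4, north=-4); F at (east=-4, north=-4).
  E is 8 units west of F: delta (east=-8, north=+0); E at (east=-12, north=-4).
  D is 4 units southwest of E: delta (east=-4, north=-4); D at (east=-16, north=-8).
  C is 3 units northwest of D: delta (east=-3, north=+3); C at (east=-19, north=-5).
  B is 1 unit northeast of C: delta (east=+1, north=+1); B at (east=-18, north=-4).
  A is 6 units northwest of B: delta (east=-6, north=+6); A at (east=-24, north=2).
Therefore A relative to G: (east=-24, north=2).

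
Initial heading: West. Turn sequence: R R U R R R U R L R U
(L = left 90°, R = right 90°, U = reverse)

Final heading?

Answer: Final heading: West

Derivation:
Start: West
  R (right (90° clockwise)) -> North
  R (right (90° clockwise)) -> East
  U (U-turn (180°)) -> West
  R (right (90° clockwise)) -> North
  R (right (90° clockwise)) -> East
  R (right (90° clockwise)) -> South
  U (U-turn (180°)) -> North
  R (right (90° clockwise)) -> East
  L (left (90° counter-clockwise)) -> North
  R (right (90° clockwise)) -> East
  U (U-turn (180°)) -> West
Final: West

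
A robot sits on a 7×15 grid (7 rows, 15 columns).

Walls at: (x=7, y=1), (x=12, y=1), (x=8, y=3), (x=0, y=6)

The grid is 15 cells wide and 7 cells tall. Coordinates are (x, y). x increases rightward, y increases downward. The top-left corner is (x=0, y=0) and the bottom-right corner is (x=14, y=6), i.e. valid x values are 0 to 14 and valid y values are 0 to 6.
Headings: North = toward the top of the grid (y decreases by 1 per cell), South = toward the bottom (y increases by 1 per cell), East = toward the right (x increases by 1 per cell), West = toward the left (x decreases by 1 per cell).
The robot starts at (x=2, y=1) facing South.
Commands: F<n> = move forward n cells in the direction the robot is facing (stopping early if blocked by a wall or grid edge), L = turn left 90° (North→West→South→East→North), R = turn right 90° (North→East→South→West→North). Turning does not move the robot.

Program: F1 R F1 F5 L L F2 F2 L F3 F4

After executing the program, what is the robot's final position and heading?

Start: (x=2, y=1), facing South
  F1: move forward 1, now at (x=2, y=2)
  R: turn right, now facing West
  F1: move forward 1, now at (x=1, y=2)
  F5: move forward 1/5 (blocked), now at (x=0, y=2)
  L: turn left, now facing South
  L: turn left, now facing East
  F2: move forward 2, now at (x=2, y=2)
  F2: move forward 2, now at (x=4, y=2)
  L: turn left, now facing North
  F3: move forward 2/3 (blocked), now at (x=4, y=0)
  F4: move forward 0/4 (blocked), now at (x=4, y=0)
Final: (x=4, y=0), facing North

Answer: Final position: (x=4, y=0), facing North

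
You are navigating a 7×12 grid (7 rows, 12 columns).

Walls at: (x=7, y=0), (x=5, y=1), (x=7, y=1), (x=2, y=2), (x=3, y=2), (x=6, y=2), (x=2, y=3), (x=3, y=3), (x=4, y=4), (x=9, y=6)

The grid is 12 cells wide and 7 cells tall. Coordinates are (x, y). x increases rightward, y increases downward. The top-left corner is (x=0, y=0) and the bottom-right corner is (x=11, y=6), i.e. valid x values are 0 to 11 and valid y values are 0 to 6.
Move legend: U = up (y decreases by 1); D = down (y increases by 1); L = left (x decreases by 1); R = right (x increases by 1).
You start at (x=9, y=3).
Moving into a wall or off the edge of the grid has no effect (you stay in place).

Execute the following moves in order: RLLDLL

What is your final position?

Answer: Final position: (x=6, y=4)

Derivation:
Start: (x=9, y=3)
  R (right): (x=9, y=3) -> (x=10, y=3)
  L (left): (x=10, y=3) -> (x=9, y=3)
  L (left): (x=9, y=3) -> (x=8, y=3)
  D (down): (x=8, y=3) -> (x=8, y=4)
  L (left): (x=8, y=4) -> (x=7, y=4)
  L (left): (x=7, y=4) -> (x=6, y=4)
Final: (x=6, y=4)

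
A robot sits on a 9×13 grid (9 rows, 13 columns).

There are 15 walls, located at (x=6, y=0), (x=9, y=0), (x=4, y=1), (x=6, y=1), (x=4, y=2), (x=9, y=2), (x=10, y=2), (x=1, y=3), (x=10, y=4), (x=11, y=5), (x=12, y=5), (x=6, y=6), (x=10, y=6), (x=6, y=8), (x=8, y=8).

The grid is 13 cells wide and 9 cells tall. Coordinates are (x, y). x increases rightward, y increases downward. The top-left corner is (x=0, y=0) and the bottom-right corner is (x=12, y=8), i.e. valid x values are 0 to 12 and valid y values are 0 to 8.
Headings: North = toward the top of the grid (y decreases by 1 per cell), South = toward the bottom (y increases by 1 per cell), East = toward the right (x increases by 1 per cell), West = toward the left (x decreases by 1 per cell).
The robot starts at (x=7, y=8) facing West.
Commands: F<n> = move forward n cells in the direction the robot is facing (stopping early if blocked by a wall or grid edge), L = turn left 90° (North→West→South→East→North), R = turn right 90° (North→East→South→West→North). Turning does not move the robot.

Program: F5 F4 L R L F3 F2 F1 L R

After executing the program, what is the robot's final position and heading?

Answer: Final position: (x=7, y=8), facing South

Derivation:
Start: (x=7, y=8), facing West
  F5: move forward 0/5 (blocked), now at (x=7, y=8)
  F4: move forward 0/4 (blocked), now at (x=7, y=8)
  L: turn left, now facing South
  R: turn right, now facing West
  L: turn left, now facing South
  F3: move forward 0/3 (blocked), now at (x=7, y=8)
  F2: move forward 0/2 (blocked), now at (x=7, y=8)
  F1: move forward 0/1 (blocked), now at (x=7, y=8)
  L: turn left, now facing East
  R: turn right, now facing South
Final: (x=7, y=8), facing South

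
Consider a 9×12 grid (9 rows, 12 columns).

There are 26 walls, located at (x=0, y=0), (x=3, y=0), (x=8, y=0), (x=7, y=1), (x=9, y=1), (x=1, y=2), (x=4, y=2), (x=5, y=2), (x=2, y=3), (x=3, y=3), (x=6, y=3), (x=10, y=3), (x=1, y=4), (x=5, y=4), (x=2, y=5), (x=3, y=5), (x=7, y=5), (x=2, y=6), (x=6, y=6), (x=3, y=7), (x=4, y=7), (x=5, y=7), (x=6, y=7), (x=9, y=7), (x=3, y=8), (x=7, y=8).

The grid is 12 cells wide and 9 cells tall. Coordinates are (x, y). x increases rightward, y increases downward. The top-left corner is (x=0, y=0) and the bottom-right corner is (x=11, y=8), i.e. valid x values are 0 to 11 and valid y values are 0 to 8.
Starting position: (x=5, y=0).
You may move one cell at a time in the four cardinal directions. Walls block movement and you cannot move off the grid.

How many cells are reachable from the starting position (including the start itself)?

BFS flood-fill from (x=5, y=0):
  Distance 0: (x=5, y=0)
  Distance 1: (x=4, y=0), (x=6, y=0), (x=5, y=1)
  Distance 2: (x=7, y=0), (x=4, y=1), (x=6, y=1)
  Distance 3: (x=3, y=1), (x=6, y=2)
  Distance 4: (x=2, y=1), (x=3, y=2), (x=7, y=2)
  Distance 5: (x=2, y=0), (x=1, y=1), (x=2, y=2), (x=8, y=2), (x=7, y=3)
  Distance 6: (x=1, y=0), (x=0, y=1), (x=8, y=1), (x=9, y=2), (x=8, y=3), (x=7, y=4)
  Distance 7: (x=0, y=2), (x=10, y=2), (x=9, y=3), (x=6, y=4), (x=8, y=4)
  Distance 8: (x=10, y=1), (x=11, y=2), (x=0, y=3), (x=9, y=4), (x=6, y=5), (x=8, y=5)
  Distance 9: (x=10, y=0), (x=11, y=1), (x=1, y=3), (x=11, y=3), (x=0, y=4), (x=10, y=4), (x=5, y=5), (x=9, y=5), (x=8, y=6)
  Distance 10: (x=9, y=0), (x=11, y=0), (x=11, y=4), (x=0, y=5), (x=4, y=5), (x=10, y=5), (x=5, y=6), (x=7, y=6), (x=9, y=6), (x=8, y=7)
  Distance 11: (x=4, y=4), (x=1, y=5), (x=11, y=5), (x=0, y=6), (x=4, y=6), (x=10, y=6), (x=7, y=7), (x=8, y=8)
  Distance 12: (x=4, y=3), (x=3, y=4), (x=1, y=6), (x=3, y=6), (x=11, y=6), (x=0, y=7), (x=10, y=7), (x=9, y=8)
  Distance 13: (x=5, y=3), (x=2, y=4), (x=1, y=7), (x=11, y=7), (x=0, y=8), (x=10, y=8)
  Distance 14: (x=2, y=7), (x=1, y=8), (x=11, y=8)
  Distance 15: (x=2, y=8)
Total reachable: 79 (grid has 82 open cells total)

Answer: Reachable cells: 79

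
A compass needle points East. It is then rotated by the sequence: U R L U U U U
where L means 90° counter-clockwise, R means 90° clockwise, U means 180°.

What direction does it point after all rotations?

Start: East
  U (U-turn (180°)) -> West
  R (right (90° clockwise)) -> North
  L (left (90° counter-clockwise)) -> West
  U (U-turn (180°)) -> East
  U (U-turn (180°)) -> West
  U (U-turn (180°)) -> East
  U (U-turn (180°)) -> West
Final: West

Answer: Final heading: West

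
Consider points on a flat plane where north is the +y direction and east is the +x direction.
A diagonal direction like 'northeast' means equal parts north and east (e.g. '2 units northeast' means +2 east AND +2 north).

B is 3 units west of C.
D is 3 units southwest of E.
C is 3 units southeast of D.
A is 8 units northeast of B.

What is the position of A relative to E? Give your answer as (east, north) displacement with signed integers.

Answer: A is at (east=5, north=2) relative to E.

Derivation:
Place E at the origin (east=0, north=0).
  D is 3 units southwest of E: delta (east=-3, north=-3); D at (east=-3, north=-3).
  C is 3 units southeast of D: delta (east=+3, north=-3); C at (east=0, north=-6).
  B is 3 units west of C: delta (east=-3, north=+0); B at (east=-3, north=-6).
  A is 8 units northeast of B: delta (east=+8, north=+8); A at (east=5, north=2).
Therefore A relative to E: (east=5, north=2).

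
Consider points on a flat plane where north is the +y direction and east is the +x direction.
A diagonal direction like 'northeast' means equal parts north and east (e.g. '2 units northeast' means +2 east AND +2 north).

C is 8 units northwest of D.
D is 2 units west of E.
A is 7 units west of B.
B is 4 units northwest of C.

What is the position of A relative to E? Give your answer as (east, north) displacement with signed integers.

Answer: A is at (east=-21, north=12) relative to E.

Derivation:
Place E at the origin (east=0, north=0).
  D is 2 units west of E: delta (east=-2, north=+0); D at (east=-2, north=0).
  C is 8 units northwest of D: delta (east=-8, north=+8); C at (east=-10, north=8).
  B is 4 units northwest of C: delta (east=-4, north=+4); B at (east=-14, north=12).
  A is 7 units west of B: delta (east=-7, north=+0); A at (east=-21, north=12).
Therefore A relative to E: (east=-21, north=12).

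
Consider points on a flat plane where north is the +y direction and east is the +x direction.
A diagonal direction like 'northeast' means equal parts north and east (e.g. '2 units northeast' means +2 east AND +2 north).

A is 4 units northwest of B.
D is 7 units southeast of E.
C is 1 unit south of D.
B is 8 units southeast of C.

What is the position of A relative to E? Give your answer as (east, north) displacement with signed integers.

Answer: A is at (east=11, north=-12) relative to E.

Derivation:
Place E at the origin (east=0, north=0).
  D is 7 units southeast of E: delta (east=+7, north=-7); D at (east=7, north=-7).
  C is 1 unit south of D: delta (east=+0, north=-1); C at (east=7, north=-8).
  B is 8 units southeast of C: delta (east=+8, north=-8); B at (east=15, north=-16).
  A is 4 units northwest of B: delta (east=-4, north=+4); A at (east=11, north=-12).
Therefore A relative to E: (east=11, north=-12).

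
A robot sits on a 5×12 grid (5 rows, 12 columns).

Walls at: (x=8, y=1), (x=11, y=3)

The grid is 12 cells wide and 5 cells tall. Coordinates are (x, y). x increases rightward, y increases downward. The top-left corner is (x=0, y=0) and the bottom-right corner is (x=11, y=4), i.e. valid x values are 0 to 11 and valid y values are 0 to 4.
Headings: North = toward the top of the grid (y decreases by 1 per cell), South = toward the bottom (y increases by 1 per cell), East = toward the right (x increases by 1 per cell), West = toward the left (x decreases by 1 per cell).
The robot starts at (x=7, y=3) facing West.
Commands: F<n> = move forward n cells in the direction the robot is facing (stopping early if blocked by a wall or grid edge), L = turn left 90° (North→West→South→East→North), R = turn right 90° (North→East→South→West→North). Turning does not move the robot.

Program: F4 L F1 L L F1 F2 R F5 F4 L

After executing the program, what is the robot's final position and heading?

Answer: Final position: (x=7, y=1), facing North

Derivation:
Start: (x=7, y=3), facing West
  F4: move forward 4, now at (x=3, y=3)
  L: turn left, now facing South
  F1: move forward 1, now at (x=3, y=4)
  L: turn left, now facing East
  L: turn left, now facing North
  F1: move forward 1, now at (x=3, y=3)
  F2: move forward 2, now at (x=3, y=1)
  R: turn right, now facing East
  F5: move forward 4/5 (blocked), now at (x=7, y=1)
  F4: move forward 0/4 (blocked), now at (x=7, y=1)
  L: turn left, now facing North
Final: (x=7, y=1), facing North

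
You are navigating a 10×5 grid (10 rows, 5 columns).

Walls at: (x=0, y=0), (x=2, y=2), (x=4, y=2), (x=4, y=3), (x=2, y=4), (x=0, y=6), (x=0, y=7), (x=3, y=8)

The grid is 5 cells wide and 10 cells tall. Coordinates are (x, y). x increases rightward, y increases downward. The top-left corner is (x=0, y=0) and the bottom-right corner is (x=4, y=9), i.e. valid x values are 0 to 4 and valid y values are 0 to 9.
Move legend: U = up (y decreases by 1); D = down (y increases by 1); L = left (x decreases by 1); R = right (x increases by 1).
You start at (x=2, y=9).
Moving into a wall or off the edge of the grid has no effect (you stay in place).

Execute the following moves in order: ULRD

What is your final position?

Start: (x=2, y=9)
  U (up): (x=2, y=9) -> (x=2, y=8)
  L (left): (x=2, y=8) -> (x=1, y=8)
  R (right): (x=1, y=8) -> (x=2, y=8)
  D (down): (x=2, y=8) -> (x=2, y=9)
Final: (x=2, y=9)

Answer: Final position: (x=2, y=9)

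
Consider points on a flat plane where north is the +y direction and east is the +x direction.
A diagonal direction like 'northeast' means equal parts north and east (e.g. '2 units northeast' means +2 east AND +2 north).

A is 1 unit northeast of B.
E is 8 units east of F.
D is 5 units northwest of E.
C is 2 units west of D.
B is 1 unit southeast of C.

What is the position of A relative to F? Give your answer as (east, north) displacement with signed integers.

Answer: A is at (east=3, north=5) relative to F.

Derivation:
Place F at the origin (east=0, north=0).
  E is 8 units east of F: delta (east=+8, north=+0); E at (east=8, north=0).
  D is 5 units northwest of E: delta (east=-5, north=+5); D at (east=3, north=5).
  C is 2 units west of D: delta (east=-2, north=+0); C at (east=1, north=5).
  B is 1 unit southeast of C: delta (east=+1, north=-1); B at (east=2, north=4).
  A is 1 unit northeast of B: delta (east=+1, north=+1); A at (east=3, north=5).
Therefore A relative to F: (east=3, north=5).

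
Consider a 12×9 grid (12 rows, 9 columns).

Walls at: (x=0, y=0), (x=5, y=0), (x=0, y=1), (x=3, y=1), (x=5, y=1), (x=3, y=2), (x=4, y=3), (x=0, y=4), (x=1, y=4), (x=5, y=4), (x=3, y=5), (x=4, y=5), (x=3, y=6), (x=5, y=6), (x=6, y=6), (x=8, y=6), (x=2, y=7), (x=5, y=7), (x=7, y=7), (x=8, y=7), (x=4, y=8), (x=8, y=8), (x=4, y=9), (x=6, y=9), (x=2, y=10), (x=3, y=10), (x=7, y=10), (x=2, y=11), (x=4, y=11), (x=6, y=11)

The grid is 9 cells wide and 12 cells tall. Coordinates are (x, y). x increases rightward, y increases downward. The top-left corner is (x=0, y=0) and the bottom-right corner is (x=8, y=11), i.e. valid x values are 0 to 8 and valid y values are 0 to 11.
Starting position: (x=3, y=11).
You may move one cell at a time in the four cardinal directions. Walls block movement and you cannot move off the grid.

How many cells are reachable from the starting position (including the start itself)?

BFS flood-fill from (x=3, y=11):
  Distance 0: (x=3, y=11)
Total reachable: 1 (grid has 78 open cells total)

Answer: Reachable cells: 1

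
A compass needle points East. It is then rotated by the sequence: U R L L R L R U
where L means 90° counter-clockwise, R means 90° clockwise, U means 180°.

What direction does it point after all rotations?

Answer: Final heading: East

Derivation:
Start: East
  U (U-turn (180°)) -> West
  R (right (90° clockwise)) -> North
  L (left (90° counter-clockwise)) -> West
  L (left (90° counter-clockwise)) -> South
  R (right (90° clockwise)) -> West
  L (left (90° counter-clockwise)) -> South
  R (right (90° clockwise)) -> West
  U (U-turn (180°)) -> East
Final: East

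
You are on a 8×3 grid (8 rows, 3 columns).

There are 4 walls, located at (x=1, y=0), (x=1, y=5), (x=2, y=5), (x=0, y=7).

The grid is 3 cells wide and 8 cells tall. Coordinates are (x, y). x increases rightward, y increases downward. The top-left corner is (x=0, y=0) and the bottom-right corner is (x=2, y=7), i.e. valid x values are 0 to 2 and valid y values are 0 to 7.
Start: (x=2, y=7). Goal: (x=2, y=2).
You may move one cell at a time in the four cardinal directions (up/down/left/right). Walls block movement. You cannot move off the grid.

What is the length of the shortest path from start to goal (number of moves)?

Answer: Shortest path length: 9

Derivation:
BFS from (x=2, y=7) until reaching (x=2, y=2):
  Distance 0: (x=2, y=7)
  Distance 1: (x=2, y=6), (x=1, y=7)
  Distance 2: (x=1, y=6)
  Distance 3: (x=0, y=6)
  Distance 4: (x=0, y=5)
  Distance 5: (x=0, y=4)
  Distance 6: (x=0, y=3), (x=1, y=4)
  Distance 7: (x=0, y=2), (x=1, y=3), (x=2, y=4)
  Distance 8: (x=0, y=1), (x=1, y=2), (x=2, y=3)
  Distance 9: (x=0, y=0), (x=1, y=1), (x=2, y=2)  <- goal reached here
One shortest path (9 moves): (x=2, y=7) -> (x=1, y=7) -> (x=1, y=6) -> (x=0, y=6) -> (x=0, y=5) -> (x=0, y=4) -> (x=1, y=4) -> (x=2, y=4) -> (x=2, y=3) -> (x=2, y=2)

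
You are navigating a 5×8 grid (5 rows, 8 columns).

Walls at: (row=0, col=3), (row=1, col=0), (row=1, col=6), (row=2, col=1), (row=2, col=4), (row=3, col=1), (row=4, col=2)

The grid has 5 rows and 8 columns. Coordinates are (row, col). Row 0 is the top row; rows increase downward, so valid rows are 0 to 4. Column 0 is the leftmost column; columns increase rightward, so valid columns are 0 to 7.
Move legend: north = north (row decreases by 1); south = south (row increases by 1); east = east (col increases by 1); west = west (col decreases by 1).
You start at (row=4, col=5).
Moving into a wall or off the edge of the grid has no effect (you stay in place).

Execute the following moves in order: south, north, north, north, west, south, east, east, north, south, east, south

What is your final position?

Start: (row=4, col=5)
  south (south): blocked, stay at (row=4, col=5)
  north (north): (row=4, col=5) -> (row=3, col=5)
  north (north): (row=3, col=5) -> (row=2, col=5)
  north (north): (row=2, col=5) -> (row=1, col=5)
  west (west): (row=1, col=5) -> (row=1, col=4)
  south (south): blocked, stay at (row=1, col=4)
  east (east): (row=1, col=4) -> (row=1, col=5)
  east (east): blocked, stay at (row=1, col=5)
  north (north): (row=1, col=5) -> (row=0, col=5)
  south (south): (row=0, col=5) -> (row=1, col=5)
  east (east): blocked, stay at (row=1, col=5)
  south (south): (row=1, col=5) -> (row=2, col=5)
Final: (row=2, col=5)

Answer: Final position: (row=2, col=5)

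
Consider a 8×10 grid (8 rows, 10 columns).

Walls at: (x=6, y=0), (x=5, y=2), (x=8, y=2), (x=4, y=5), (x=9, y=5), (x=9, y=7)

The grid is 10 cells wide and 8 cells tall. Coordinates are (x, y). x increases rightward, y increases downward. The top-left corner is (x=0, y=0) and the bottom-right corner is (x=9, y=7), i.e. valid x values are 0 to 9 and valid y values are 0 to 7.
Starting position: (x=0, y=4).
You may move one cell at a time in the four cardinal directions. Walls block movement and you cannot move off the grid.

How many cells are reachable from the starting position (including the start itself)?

Answer: Reachable cells: 74

Derivation:
BFS flood-fill from (x=0, y=4):
  Distance 0: (x=0, y=4)
  Distance 1: (x=0, y=3), (x=1, y=4), (x=0, y=5)
  Distance 2: (x=0, y=2), (x=1, y=3), (x=2, y=4), (x=1, y=5), (x=0, y=6)
  Distance 3: (x=0, y=1), (x=1, y=2), (x=2, y=3), (x=3, y=4), (x=2, y=5), (x=1, y=6), (x=0, y=7)
  Distance 4: (x=0, y=0), (x=1, y=1), (x=2, y=2), (x=3, y=3), (x=4, y=4), (x=3, y=5), (x=2, y=6), (x=1, y=7)
  Distance 5: (x=1, y=0), (x=2, y=1), (x=3, y=2), (x=4, y=3), (x=5, y=4), (x=3, y=6), (x=2, y=7)
  Distance 6: (x=2, y=0), (x=3, y=1), (x=4, y=2), (x=5, y=3), (x=6, y=4), (x=5, y=5), (x=4, y=6), (x=3, y=7)
  Distance 7: (x=3, y=0), (x=4, y=1), (x=6, y=3), (x=7, y=4), (x=6, y=5), (x=5, y=6), (x=4, y=7)
  Distance 8: (x=4, y=0), (x=5, y=1), (x=6, y=2), (x=7, y=3), (x=8, y=4), (x=7, y=5), (x=6, y=6), (x=5, y=7)
  Distance 9: (x=5, y=0), (x=6, y=1), (x=7, y=2), (x=8, y=3), (x=9, y=4), (x=8, y=5), (x=7, y=6), (x=6, y=7)
  Distance 10: (x=7, y=1), (x=9, y=3), (x=8, y=6), (x=7, y=7)
  Distance 11: (x=7, y=0), (x=8, y=1), (x=9, y=2), (x=9, y=6), (x=8, y=7)
  Distance 12: (x=8, y=0), (x=9, y=1)
  Distance 13: (x=9, y=0)
Total reachable: 74 (grid has 74 open cells total)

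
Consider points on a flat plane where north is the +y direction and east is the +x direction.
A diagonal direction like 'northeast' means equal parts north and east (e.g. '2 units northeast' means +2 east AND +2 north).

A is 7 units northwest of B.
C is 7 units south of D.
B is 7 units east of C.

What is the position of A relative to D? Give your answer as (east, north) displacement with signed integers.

Place D at the origin (east=0, north=0).
  C is 7 units south of D: delta (east=+0, north=-7); C at (east=0, north=-7).
  B is 7 units east of C: delta (east=+7, north=+0); B at (east=7, north=-7).
  A is 7 units northwest of B: delta (east=-7, north=+7); A at (east=0, north=0).
Therefore A relative to D: (east=0, north=0).

Answer: A is at (east=0, north=0) relative to D.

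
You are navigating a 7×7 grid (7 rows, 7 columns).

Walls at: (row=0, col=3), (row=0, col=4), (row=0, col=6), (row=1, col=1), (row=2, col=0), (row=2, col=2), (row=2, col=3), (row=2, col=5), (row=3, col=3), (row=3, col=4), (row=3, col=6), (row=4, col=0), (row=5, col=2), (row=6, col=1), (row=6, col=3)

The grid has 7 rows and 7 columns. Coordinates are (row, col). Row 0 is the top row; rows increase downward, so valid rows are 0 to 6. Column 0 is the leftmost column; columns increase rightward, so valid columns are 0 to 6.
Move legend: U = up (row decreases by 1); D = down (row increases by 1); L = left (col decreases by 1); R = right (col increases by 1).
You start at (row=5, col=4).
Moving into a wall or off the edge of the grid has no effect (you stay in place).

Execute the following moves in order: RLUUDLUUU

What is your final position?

Start: (row=5, col=4)
  R (right): (row=5, col=4) -> (row=5, col=5)
  L (left): (row=5, col=5) -> (row=5, col=4)
  U (up): (row=5, col=4) -> (row=4, col=4)
  U (up): blocked, stay at (row=4, col=4)
  D (down): (row=4, col=4) -> (row=5, col=4)
  L (left): (row=5, col=4) -> (row=5, col=3)
  U (up): (row=5, col=3) -> (row=4, col=3)
  U (up): blocked, stay at (row=4, col=3)
  U (up): blocked, stay at (row=4, col=3)
Final: (row=4, col=3)

Answer: Final position: (row=4, col=3)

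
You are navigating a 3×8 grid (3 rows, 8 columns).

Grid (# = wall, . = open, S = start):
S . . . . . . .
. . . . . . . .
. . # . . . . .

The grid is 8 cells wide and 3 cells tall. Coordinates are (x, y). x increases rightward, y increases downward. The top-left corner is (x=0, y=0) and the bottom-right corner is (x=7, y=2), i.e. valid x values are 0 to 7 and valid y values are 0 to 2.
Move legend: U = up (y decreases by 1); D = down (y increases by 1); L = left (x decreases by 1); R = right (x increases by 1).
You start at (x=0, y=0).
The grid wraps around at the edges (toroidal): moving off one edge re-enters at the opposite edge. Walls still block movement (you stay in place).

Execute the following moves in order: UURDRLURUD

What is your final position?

Start: (x=0, y=0)
  U (up): (x=0, y=0) -> (x=0, y=2)
  U (up): (x=0, y=2) -> (x=0, y=1)
  R (right): (x=0, y=1) -> (x=1, y=1)
  D (down): (x=1, y=1) -> (x=1, y=2)
  R (right): blocked, stay at (x=1, y=2)
  L (left): (x=1, y=2) -> (x=0, y=2)
  U (up): (x=0, y=2) -> (x=0, y=1)
  R (right): (x=0, y=1) -> (x=1, y=1)
  U (up): (x=1, y=1) -> (x=1, y=0)
  D (down): (x=1, y=0) -> (x=1, y=1)
Final: (x=1, y=1)

Answer: Final position: (x=1, y=1)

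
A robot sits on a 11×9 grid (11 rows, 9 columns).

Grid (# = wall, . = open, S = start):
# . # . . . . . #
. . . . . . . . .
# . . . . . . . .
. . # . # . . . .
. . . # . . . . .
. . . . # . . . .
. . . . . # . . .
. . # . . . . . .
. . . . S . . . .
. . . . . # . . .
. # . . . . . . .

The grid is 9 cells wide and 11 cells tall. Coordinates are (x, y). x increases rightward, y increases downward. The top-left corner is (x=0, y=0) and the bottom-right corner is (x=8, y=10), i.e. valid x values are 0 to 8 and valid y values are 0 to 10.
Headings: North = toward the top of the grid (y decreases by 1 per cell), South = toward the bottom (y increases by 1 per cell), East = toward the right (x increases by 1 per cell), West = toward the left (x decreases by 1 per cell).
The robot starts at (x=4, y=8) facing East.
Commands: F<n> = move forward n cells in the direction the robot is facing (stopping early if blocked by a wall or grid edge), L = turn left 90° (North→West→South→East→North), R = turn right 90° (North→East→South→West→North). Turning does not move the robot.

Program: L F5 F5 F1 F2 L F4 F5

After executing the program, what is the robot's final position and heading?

Answer: Final position: (x=0, y=6), facing West

Derivation:
Start: (x=4, y=8), facing East
  L: turn left, now facing North
  F5: move forward 2/5 (blocked), now at (x=4, y=6)
  F5: move forward 0/5 (blocked), now at (x=4, y=6)
  F1: move forward 0/1 (blocked), now at (x=4, y=6)
  F2: move forward 0/2 (blocked), now at (x=4, y=6)
  L: turn left, now facing West
  F4: move forward 4, now at (x=0, y=6)
  F5: move forward 0/5 (blocked), now at (x=0, y=6)
Final: (x=0, y=6), facing West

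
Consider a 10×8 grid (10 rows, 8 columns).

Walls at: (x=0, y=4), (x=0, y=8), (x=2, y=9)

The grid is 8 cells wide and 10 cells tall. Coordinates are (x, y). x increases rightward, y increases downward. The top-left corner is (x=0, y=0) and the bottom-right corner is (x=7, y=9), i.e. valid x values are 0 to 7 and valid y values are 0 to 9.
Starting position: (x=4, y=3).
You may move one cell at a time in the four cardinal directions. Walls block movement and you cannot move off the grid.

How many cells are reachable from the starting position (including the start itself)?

Answer: Reachable cells: 77

Derivation:
BFS flood-fill from (x=4, y=3):
  Distance 0: (x=4, y=3)
  Distance 1: (x=4, y=2), (x=3, y=3), (x=5, y=3), (x=4, y=4)
  Distance 2: (x=4, y=1), (x=3, y=2), (x=5, y=2), (x=2, y=3), (x=6, y=3), (x=3, y=4), (x=5, y=4), (x=4, y=5)
  Distance 3: (x=4, y=0), (x=3, y=1), (x=5, y=1), (x=2, y=2), (x=6, y=2), (x=1, y=3), (x=7, y=3), (x=2, y=4), (x=6, y=4), (x=3, y=5), (x=5, y=5), (x=4, y=6)
  Distance 4: (x=3, y=0), (x=5, y=0), (x=2, y=1), (x=6, y=1), (x=1, y=2), (x=7, y=2), (x=0, y=3), (x=1, y=4), (x=7, y=4), (x=2, y=5), (x=6, y=5), (x=3, y=6), (x=5, y=6), (x=4, y=7)
  Distance 5: (x=2, y=0), (x=6, y=0), (x=1, y=1), (x=7, y=1), (x=0, y=2), (x=1, y=5), (x=7, y=5), (x=2, y=6), (x=6, y=6), (x=3, y=7), (x=5, y=7), (x=4, y=8)
  Distance 6: (x=1, y=0), (x=7, y=0), (x=0, y=1), (x=0, y=5), (x=1, y=6), (x=7, y=6), (x=2, y=7), (x=6, y=7), (x=3, y=8), (x=5, y=8), (x=4, y=9)
  Distance 7: (x=0, y=0), (x=0, y=6), (x=1, y=7), (x=7, y=7), (x=2, y=8), (x=6, y=8), (x=3, y=9), (x=5, y=9)
  Distance 8: (x=0, y=7), (x=1, y=8), (x=7, y=8), (x=6, y=9)
  Distance 9: (x=1, y=9), (x=7, y=9)
  Distance 10: (x=0, y=9)
Total reachable: 77 (grid has 77 open cells total)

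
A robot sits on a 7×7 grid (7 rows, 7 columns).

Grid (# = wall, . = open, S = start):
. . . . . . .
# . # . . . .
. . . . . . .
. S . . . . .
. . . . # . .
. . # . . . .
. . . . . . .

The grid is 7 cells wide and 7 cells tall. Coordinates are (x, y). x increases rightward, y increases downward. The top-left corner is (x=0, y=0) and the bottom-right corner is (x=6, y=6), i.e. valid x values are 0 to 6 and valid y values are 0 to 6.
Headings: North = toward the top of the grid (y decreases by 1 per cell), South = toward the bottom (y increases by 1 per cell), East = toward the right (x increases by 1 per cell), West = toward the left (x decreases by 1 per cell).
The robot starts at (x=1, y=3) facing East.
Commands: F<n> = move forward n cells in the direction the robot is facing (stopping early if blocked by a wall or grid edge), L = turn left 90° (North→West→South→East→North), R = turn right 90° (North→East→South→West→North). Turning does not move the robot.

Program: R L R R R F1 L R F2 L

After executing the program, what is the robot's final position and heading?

Answer: Final position: (x=1, y=0), facing West

Derivation:
Start: (x=1, y=3), facing East
  R: turn right, now facing South
  L: turn left, now facing East
  R: turn right, now facing South
  R: turn right, now facing West
  R: turn right, now facing North
  F1: move forward 1, now at (x=1, y=2)
  L: turn left, now facing West
  R: turn right, now facing North
  F2: move forward 2, now at (x=1, y=0)
  L: turn left, now facing West
Final: (x=1, y=0), facing West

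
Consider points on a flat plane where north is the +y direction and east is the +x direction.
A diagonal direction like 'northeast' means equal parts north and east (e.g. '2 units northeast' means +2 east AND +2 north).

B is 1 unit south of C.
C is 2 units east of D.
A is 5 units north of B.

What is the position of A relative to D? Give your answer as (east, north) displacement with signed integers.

Place D at the origin (east=0, north=0).
  C is 2 units east of D: delta (east=+2, north=+0); C at (east=2, north=0).
  B is 1 unit south of C: delta (east=+0, north=-1); B at (east=2, north=-1).
  A is 5 units north of B: delta (east=+0, north=+5); A at (east=2, north=4).
Therefore A relative to D: (east=2, north=4).

Answer: A is at (east=2, north=4) relative to D.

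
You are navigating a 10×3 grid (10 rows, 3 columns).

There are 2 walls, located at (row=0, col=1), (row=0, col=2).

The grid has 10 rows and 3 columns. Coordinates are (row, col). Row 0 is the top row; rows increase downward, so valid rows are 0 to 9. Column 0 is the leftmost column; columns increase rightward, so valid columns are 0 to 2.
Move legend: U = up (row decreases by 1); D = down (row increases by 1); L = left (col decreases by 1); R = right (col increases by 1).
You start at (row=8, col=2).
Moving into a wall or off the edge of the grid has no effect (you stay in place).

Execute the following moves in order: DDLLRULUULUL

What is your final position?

Start: (row=8, col=2)
  D (down): (row=8, col=2) -> (row=9, col=2)
  D (down): blocked, stay at (row=9, col=2)
  L (left): (row=9, col=2) -> (row=9, col=1)
  L (left): (row=9, col=1) -> (row=9, col=0)
  R (right): (row=9, col=0) -> (row=9, col=1)
  U (up): (row=9, col=1) -> (row=8, col=1)
  L (left): (row=8, col=1) -> (row=8, col=0)
  U (up): (row=8, col=0) -> (row=7, col=0)
  U (up): (row=7, col=0) -> (row=6, col=0)
  L (left): blocked, stay at (row=6, col=0)
  U (up): (row=6, col=0) -> (row=5, col=0)
  L (left): blocked, stay at (row=5, col=0)
Final: (row=5, col=0)

Answer: Final position: (row=5, col=0)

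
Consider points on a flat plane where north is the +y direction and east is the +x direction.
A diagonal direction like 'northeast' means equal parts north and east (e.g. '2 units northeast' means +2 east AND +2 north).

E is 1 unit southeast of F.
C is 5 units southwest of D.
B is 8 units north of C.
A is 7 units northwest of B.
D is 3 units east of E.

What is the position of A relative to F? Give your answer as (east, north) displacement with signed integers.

Answer: A is at (east=-8, north=9) relative to F.

Derivation:
Place F at the origin (east=0, north=0).
  E is 1 unit southeast of F: delta (east=+1, north=-1); E at (east=1, north=-1).
  D is 3 units east of E: delta (east=+3, north=+0); D at (east=4, north=-1).
  C is 5 units southwest of D: delta (east=-5, north=-5); C at (east=-1, north=-6).
  B is 8 units north of C: delta (east=+0, north=+8); B at (east=-1, north=2).
  A is 7 units northwest of B: delta (east=-7, north=+7); A at (east=-8, north=9).
Therefore A relative to F: (east=-8, north=9).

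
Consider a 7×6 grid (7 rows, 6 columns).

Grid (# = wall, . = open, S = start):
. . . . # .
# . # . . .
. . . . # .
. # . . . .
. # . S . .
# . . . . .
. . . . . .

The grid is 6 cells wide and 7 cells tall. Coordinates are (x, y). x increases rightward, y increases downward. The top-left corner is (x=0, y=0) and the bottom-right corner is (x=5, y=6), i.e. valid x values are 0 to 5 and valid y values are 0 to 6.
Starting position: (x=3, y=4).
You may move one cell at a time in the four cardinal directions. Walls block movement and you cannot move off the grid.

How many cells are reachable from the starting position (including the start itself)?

Answer: Reachable cells: 35

Derivation:
BFS flood-fill from (x=3, y=4):
  Distance 0: (x=3, y=4)
  Distance 1: (x=3, y=3), (x=2, y=4), (x=4, y=4), (x=3, y=5)
  Distance 2: (x=3, y=2), (x=2, y=3), (x=4, y=3), (x=5, y=4), (x=2, y=5), (x=4, y=5), (x=3, y=6)
  Distance 3: (x=3, y=1), (x=2, y=2), (x=5, y=3), (x=1, y=5), (x=5, y=5), (x=2, y=6), (x=4, y=6)
  Distance 4: (x=3, y=0), (x=4, y=1), (x=1, y=2), (x=5, y=2), (x=1, y=6), (x=5, y=6)
  Distance 5: (x=2, y=0), (x=1, y=1), (x=5, y=1), (x=0, y=2), (x=0, y=6)
  Distance 6: (x=1, y=0), (x=5, y=0), (x=0, y=3)
  Distance 7: (x=0, y=0), (x=0, y=4)
Total reachable: 35 (grid has 35 open cells total)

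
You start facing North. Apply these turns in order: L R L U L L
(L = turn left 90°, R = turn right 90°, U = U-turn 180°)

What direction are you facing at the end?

Answer: Final heading: West

Derivation:
Start: North
  L (left (90° counter-clockwise)) -> West
  R (right (90° clockwise)) -> North
  L (left (90° counter-clockwise)) -> West
  U (U-turn (180°)) -> East
  L (left (90° counter-clockwise)) -> North
  L (left (90° counter-clockwise)) -> West
Final: West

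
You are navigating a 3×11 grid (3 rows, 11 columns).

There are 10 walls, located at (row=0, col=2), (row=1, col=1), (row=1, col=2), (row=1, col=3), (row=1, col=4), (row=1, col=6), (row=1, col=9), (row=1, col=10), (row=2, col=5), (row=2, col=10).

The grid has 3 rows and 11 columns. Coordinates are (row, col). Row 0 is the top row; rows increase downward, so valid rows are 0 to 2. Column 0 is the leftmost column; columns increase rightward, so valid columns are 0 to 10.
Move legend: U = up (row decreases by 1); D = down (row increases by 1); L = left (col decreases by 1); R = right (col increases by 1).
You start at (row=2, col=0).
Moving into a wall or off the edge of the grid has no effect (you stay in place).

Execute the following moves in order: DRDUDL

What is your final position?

Start: (row=2, col=0)
  D (down): blocked, stay at (row=2, col=0)
  R (right): (row=2, col=0) -> (row=2, col=1)
  D (down): blocked, stay at (row=2, col=1)
  U (up): blocked, stay at (row=2, col=1)
  D (down): blocked, stay at (row=2, col=1)
  L (left): (row=2, col=1) -> (row=2, col=0)
Final: (row=2, col=0)

Answer: Final position: (row=2, col=0)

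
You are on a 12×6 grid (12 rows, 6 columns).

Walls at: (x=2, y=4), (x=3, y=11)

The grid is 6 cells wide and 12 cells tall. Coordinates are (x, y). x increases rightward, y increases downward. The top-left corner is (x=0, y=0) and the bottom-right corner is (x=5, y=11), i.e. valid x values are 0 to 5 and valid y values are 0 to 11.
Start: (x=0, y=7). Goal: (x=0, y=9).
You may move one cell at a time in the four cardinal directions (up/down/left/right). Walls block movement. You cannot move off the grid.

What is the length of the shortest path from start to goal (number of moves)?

BFS from (x=0, y=7) until reaching (x=0, y=9):
  Distance 0: (x=0, y=7)
  Distance 1: (x=0, y=6), (x=1, y=7), (x=0, y=8)
  Distance 2: (x=0, y=5), (x=1, y=6), (x=2, y=7), (x=1, y=8), (x=0, y=9)  <- goal reached here
One shortest path (2 moves): (x=0, y=7) -> (x=0, y=8) -> (x=0, y=9)

Answer: Shortest path length: 2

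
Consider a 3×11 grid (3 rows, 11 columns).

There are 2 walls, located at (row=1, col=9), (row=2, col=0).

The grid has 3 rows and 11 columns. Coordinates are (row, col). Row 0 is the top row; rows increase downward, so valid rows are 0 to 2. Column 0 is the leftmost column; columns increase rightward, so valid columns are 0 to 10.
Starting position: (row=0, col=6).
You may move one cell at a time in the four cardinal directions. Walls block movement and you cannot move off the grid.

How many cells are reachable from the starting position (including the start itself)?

Answer: Reachable cells: 31

Derivation:
BFS flood-fill from (row=0, col=6):
  Distance 0: (row=0, col=6)
  Distance 1: (row=0, col=5), (row=0, col=7), (row=1, col=6)
  Distance 2: (row=0, col=4), (row=0, col=8), (row=1, col=5), (row=1, col=7), (row=2, col=6)
  Distance 3: (row=0, col=3), (row=0, col=9), (row=1, col=4), (row=1, col=8), (row=2, col=5), (row=2, col=7)
  Distance 4: (row=0, col=2), (row=0, col=10), (row=1, col=3), (row=2, col=4), (row=2, col=8)
  Distance 5: (row=0, col=1), (row=1, col=2), (row=1, col=10), (row=2, col=3), (row=2, col=9)
  Distance 6: (row=0, col=0), (row=1, col=1), (row=2, col=2), (row=2, col=10)
  Distance 7: (row=1, col=0), (row=2, col=1)
Total reachable: 31 (grid has 31 open cells total)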